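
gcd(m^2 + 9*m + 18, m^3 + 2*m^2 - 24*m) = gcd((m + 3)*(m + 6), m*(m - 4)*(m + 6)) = m + 6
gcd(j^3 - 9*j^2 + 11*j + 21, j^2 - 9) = j - 3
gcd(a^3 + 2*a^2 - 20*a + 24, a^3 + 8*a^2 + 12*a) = a + 6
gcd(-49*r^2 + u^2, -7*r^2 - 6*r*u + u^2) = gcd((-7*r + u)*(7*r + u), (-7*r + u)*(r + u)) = 7*r - u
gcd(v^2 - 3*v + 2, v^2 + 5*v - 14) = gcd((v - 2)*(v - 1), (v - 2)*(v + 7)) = v - 2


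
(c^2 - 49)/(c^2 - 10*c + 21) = (c + 7)/(c - 3)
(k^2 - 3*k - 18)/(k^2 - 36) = (k + 3)/(k + 6)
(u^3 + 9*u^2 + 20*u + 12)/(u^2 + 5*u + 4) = (u^2 + 8*u + 12)/(u + 4)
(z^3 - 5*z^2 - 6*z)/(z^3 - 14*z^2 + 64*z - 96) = z*(z + 1)/(z^2 - 8*z + 16)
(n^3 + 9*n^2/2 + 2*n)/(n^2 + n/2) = n + 4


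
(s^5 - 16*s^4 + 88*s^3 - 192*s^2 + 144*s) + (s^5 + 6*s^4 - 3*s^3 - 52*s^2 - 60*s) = 2*s^5 - 10*s^4 + 85*s^3 - 244*s^2 + 84*s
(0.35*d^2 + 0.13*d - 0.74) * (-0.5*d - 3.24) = -0.175*d^3 - 1.199*d^2 - 0.0512*d + 2.3976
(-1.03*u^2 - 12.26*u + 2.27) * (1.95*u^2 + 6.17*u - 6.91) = -2.0085*u^4 - 30.2621*u^3 - 64.1004*u^2 + 98.7225*u - 15.6857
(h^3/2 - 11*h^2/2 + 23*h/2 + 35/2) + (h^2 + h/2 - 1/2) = h^3/2 - 9*h^2/2 + 12*h + 17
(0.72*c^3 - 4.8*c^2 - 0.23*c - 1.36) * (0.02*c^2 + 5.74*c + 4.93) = 0.0144*c^5 + 4.0368*c^4 - 24.007*c^3 - 25.0114*c^2 - 8.9403*c - 6.7048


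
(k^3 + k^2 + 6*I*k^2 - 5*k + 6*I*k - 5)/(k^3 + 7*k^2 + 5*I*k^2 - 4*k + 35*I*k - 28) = (k^2 + k*(1 + 5*I) + 5*I)/(k^2 + k*(7 + 4*I) + 28*I)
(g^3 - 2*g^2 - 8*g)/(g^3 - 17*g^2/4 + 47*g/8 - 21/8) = 8*g*(g^2 - 2*g - 8)/(8*g^3 - 34*g^2 + 47*g - 21)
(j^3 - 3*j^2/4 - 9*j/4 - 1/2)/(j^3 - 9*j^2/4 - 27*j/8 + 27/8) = 2*(4*j^3 - 3*j^2 - 9*j - 2)/(8*j^3 - 18*j^2 - 27*j + 27)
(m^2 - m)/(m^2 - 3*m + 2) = m/(m - 2)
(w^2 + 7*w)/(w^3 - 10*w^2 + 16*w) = (w + 7)/(w^2 - 10*w + 16)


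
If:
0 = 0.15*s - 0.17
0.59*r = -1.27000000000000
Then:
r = -2.15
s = 1.13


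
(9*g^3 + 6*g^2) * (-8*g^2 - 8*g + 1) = -72*g^5 - 120*g^4 - 39*g^3 + 6*g^2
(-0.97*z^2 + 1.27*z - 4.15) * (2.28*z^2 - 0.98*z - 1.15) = -2.2116*z^4 + 3.8462*z^3 - 9.5911*z^2 + 2.6065*z + 4.7725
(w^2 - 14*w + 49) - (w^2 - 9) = 58 - 14*w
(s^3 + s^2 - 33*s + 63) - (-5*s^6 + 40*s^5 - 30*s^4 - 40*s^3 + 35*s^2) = 5*s^6 - 40*s^5 + 30*s^4 + 41*s^3 - 34*s^2 - 33*s + 63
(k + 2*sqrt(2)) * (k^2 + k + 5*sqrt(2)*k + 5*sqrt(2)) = k^3 + k^2 + 7*sqrt(2)*k^2 + 7*sqrt(2)*k + 20*k + 20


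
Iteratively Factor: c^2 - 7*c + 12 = (c - 4)*(c - 3)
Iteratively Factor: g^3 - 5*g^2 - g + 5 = (g + 1)*(g^2 - 6*g + 5) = (g - 1)*(g + 1)*(g - 5)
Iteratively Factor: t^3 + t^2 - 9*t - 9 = (t + 3)*(t^2 - 2*t - 3) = (t + 1)*(t + 3)*(t - 3)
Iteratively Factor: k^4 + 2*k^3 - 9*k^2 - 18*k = (k)*(k^3 + 2*k^2 - 9*k - 18) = k*(k + 3)*(k^2 - k - 6) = k*(k - 3)*(k + 3)*(k + 2)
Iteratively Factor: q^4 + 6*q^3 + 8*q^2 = (q + 4)*(q^3 + 2*q^2) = q*(q + 4)*(q^2 + 2*q) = q*(q + 2)*(q + 4)*(q)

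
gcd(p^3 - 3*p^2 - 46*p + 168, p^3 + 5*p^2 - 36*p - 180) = p - 6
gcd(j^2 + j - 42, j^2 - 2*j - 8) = 1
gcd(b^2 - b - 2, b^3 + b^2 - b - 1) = b + 1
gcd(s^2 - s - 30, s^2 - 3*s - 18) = s - 6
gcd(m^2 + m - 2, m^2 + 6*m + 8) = m + 2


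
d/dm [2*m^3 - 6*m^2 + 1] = 6*m*(m - 2)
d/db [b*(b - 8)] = 2*b - 8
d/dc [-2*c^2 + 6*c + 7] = 6 - 4*c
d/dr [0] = 0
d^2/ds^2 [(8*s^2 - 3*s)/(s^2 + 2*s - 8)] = 2*(-19*s^3 + 192*s^2 - 72*s + 464)/(s^6 + 6*s^5 - 12*s^4 - 88*s^3 + 96*s^2 + 384*s - 512)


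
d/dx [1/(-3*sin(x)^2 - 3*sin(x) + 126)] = (2*sin(x) + 1)*cos(x)/(3*(sin(x)^2 + sin(x) - 42)^2)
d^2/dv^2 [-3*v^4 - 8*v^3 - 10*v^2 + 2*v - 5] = -36*v^2 - 48*v - 20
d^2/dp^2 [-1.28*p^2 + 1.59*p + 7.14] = -2.56000000000000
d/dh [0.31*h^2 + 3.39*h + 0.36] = 0.62*h + 3.39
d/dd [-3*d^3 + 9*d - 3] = 9 - 9*d^2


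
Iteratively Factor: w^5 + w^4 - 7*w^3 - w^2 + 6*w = (w)*(w^4 + w^3 - 7*w^2 - w + 6) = w*(w + 1)*(w^3 - 7*w + 6) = w*(w + 1)*(w + 3)*(w^2 - 3*w + 2) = w*(w - 2)*(w + 1)*(w + 3)*(w - 1)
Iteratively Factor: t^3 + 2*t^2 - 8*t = (t + 4)*(t^2 - 2*t) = (t - 2)*(t + 4)*(t)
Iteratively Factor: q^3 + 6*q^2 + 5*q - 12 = (q + 3)*(q^2 + 3*q - 4) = (q + 3)*(q + 4)*(q - 1)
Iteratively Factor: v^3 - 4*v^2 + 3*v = (v)*(v^2 - 4*v + 3) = v*(v - 1)*(v - 3)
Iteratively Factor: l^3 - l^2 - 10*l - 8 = (l + 1)*(l^2 - 2*l - 8) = (l - 4)*(l + 1)*(l + 2)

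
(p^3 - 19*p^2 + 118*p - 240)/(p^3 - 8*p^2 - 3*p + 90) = (p - 8)/(p + 3)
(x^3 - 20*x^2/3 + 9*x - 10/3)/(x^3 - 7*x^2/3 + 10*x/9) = 3*(x^2 - 6*x + 5)/(x*(3*x - 5))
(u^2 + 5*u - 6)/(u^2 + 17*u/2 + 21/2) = 2*(u^2 + 5*u - 6)/(2*u^2 + 17*u + 21)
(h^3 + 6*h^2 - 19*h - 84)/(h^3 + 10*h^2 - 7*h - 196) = (h + 3)/(h + 7)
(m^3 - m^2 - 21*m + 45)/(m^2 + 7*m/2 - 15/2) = 2*(m^2 - 6*m + 9)/(2*m - 3)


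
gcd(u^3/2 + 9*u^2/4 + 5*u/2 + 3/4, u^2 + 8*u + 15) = u + 3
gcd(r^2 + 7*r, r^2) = r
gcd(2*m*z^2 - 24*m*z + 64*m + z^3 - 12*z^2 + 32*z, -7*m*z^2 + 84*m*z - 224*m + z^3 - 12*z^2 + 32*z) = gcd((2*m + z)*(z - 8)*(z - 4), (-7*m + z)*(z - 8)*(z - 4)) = z^2 - 12*z + 32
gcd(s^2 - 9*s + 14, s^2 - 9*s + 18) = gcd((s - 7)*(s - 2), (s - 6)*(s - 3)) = 1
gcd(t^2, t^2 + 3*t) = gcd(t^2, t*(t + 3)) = t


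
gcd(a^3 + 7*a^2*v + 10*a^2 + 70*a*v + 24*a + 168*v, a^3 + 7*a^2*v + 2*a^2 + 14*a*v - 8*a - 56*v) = a^2 + 7*a*v + 4*a + 28*v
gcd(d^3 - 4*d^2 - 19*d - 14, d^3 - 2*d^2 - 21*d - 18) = d + 1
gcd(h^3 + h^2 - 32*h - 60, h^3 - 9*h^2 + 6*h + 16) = 1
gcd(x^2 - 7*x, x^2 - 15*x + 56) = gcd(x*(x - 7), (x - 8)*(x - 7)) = x - 7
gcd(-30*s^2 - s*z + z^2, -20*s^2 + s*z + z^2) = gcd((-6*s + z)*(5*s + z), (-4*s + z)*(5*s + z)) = 5*s + z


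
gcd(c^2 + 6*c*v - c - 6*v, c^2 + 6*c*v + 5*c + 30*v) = c + 6*v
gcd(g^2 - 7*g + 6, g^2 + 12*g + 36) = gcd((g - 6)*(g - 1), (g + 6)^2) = 1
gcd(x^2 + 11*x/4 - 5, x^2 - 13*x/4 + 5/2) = x - 5/4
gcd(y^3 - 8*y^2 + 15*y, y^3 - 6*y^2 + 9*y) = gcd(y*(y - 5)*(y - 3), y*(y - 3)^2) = y^2 - 3*y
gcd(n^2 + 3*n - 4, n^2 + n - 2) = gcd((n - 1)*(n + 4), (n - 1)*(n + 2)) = n - 1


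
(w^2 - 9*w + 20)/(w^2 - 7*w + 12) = (w - 5)/(w - 3)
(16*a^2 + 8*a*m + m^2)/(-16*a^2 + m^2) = (-4*a - m)/(4*a - m)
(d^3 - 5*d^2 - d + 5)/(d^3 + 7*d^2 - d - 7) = (d - 5)/(d + 7)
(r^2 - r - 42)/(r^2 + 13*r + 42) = (r - 7)/(r + 7)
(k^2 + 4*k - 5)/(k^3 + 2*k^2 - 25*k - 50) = (k - 1)/(k^2 - 3*k - 10)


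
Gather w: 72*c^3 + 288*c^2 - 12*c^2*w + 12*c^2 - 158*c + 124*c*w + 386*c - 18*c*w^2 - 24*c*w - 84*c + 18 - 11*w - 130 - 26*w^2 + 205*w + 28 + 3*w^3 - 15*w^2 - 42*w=72*c^3 + 300*c^2 + 144*c + 3*w^3 + w^2*(-18*c - 41) + w*(-12*c^2 + 100*c + 152) - 84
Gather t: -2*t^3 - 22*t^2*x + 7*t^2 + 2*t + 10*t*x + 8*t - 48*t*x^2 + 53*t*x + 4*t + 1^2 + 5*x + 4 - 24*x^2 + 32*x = -2*t^3 + t^2*(7 - 22*x) + t*(-48*x^2 + 63*x + 14) - 24*x^2 + 37*x + 5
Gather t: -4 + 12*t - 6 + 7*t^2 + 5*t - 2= 7*t^2 + 17*t - 12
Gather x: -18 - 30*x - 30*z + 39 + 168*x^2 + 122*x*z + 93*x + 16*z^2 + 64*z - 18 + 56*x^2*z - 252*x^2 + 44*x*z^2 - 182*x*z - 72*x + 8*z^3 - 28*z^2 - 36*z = x^2*(56*z - 84) + x*(44*z^2 - 60*z - 9) + 8*z^3 - 12*z^2 - 2*z + 3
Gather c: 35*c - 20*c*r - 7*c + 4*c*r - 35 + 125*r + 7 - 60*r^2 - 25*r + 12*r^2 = c*(28 - 16*r) - 48*r^2 + 100*r - 28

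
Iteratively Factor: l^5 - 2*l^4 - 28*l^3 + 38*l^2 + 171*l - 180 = (l - 1)*(l^4 - l^3 - 29*l^2 + 9*l + 180) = (l - 1)*(l + 4)*(l^3 - 5*l^2 - 9*l + 45) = (l - 3)*(l - 1)*(l + 4)*(l^2 - 2*l - 15) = (l - 3)*(l - 1)*(l + 3)*(l + 4)*(l - 5)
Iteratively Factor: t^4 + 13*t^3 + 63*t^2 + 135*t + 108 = (t + 3)*(t^3 + 10*t^2 + 33*t + 36) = (t + 3)*(t + 4)*(t^2 + 6*t + 9) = (t + 3)^2*(t + 4)*(t + 3)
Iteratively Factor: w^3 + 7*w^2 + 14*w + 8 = (w + 2)*(w^2 + 5*w + 4) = (w + 1)*(w + 2)*(w + 4)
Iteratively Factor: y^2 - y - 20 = (y + 4)*(y - 5)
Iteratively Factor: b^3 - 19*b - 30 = (b - 5)*(b^2 + 5*b + 6) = (b - 5)*(b + 3)*(b + 2)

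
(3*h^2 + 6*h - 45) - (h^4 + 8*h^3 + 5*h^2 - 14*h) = -h^4 - 8*h^3 - 2*h^2 + 20*h - 45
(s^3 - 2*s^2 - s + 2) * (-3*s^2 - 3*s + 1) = -3*s^5 + 3*s^4 + 10*s^3 - 5*s^2 - 7*s + 2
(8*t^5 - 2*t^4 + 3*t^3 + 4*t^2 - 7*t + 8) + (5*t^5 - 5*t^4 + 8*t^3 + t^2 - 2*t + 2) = 13*t^5 - 7*t^4 + 11*t^3 + 5*t^2 - 9*t + 10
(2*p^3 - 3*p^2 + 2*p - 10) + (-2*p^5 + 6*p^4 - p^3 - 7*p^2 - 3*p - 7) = -2*p^5 + 6*p^4 + p^3 - 10*p^2 - p - 17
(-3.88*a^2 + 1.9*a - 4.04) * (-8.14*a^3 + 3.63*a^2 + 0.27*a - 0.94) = 31.5832*a^5 - 29.5504*a^4 + 38.735*a^3 - 10.505*a^2 - 2.8768*a + 3.7976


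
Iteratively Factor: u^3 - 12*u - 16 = (u + 2)*(u^2 - 2*u - 8) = (u - 4)*(u + 2)*(u + 2)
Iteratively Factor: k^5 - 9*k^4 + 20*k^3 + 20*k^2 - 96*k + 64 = (k + 2)*(k^4 - 11*k^3 + 42*k^2 - 64*k + 32) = (k - 4)*(k + 2)*(k^3 - 7*k^2 + 14*k - 8) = (k - 4)^2*(k + 2)*(k^2 - 3*k + 2) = (k - 4)^2*(k - 1)*(k + 2)*(k - 2)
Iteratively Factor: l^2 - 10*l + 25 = (l - 5)*(l - 5)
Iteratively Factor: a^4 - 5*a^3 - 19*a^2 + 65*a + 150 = (a + 3)*(a^3 - 8*a^2 + 5*a + 50) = (a - 5)*(a + 3)*(a^2 - 3*a - 10) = (a - 5)^2*(a + 3)*(a + 2)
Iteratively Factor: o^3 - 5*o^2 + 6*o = (o - 2)*(o^2 - 3*o) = (o - 3)*(o - 2)*(o)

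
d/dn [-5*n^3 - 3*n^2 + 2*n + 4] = -15*n^2 - 6*n + 2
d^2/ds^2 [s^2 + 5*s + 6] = 2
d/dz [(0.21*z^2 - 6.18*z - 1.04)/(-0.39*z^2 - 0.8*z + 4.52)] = (-2.5782*z^2 + 1.0872*z - 28.7656)/(0.1521*z^4 + 0.624*z^3 - 2.8856*z^2 - 7.232*z + 20.4304)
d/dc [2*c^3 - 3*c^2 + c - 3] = 6*c^2 - 6*c + 1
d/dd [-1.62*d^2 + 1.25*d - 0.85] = 1.25 - 3.24*d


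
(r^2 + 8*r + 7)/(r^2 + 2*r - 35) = (r + 1)/(r - 5)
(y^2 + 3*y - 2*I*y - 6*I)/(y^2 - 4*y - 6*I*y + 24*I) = (y^2 + y*(3 - 2*I) - 6*I)/(y^2 + y*(-4 - 6*I) + 24*I)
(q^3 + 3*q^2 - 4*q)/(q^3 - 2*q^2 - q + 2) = q*(q + 4)/(q^2 - q - 2)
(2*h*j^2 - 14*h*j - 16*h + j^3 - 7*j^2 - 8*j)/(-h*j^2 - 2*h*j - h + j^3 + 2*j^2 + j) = (-2*h*j + 16*h - j^2 + 8*j)/(h*j + h - j^2 - j)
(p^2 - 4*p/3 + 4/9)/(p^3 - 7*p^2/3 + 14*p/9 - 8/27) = 3*(3*p - 2)/(9*p^2 - 15*p + 4)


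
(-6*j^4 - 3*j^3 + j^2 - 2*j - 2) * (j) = -6*j^5 - 3*j^4 + j^3 - 2*j^2 - 2*j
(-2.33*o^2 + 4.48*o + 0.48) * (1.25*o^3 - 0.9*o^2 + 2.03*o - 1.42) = -2.9125*o^5 + 7.697*o^4 - 8.1619*o^3 + 11.971*o^2 - 5.3872*o - 0.6816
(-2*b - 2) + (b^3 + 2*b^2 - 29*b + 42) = b^3 + 2*b^2 - 31*b + 40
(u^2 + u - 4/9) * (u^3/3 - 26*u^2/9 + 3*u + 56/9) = u^5/3 - 23*u^4/9 - u^3/27 + 851*u^2/81 + 44*u/9 - 224/81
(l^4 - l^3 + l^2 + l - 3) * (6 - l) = -l^5 + 7*l^4 - 7*l^3 + 5*l^2 + 9*l - 18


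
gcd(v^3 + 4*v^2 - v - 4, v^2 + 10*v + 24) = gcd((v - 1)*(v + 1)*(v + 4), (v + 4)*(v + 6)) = v + 4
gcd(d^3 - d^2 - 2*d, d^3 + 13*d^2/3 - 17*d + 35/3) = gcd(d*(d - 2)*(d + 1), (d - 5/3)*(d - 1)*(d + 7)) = 1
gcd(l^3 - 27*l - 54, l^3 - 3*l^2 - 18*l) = l^2 - 3*l - 18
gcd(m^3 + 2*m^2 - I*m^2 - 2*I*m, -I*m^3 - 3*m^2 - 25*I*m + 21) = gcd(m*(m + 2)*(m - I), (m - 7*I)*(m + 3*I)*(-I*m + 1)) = 1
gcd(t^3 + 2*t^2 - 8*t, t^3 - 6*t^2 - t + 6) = 1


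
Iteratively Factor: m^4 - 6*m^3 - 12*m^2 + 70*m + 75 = (m + 3)*(m^3 - 9*m^2 + 15*m + 25) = (m - 5)*(m + 3)*(m^2 - 4*m - 5) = (m - 5)^2*(m + 3)*(m + 1)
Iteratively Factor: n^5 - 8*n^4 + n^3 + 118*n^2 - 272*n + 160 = (n - 4)*(n^4 - 4*n^3 - 15*n^2 + 58*n - 40) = (n - 4)*(n + 4)*(n^3 - 8*n^2 + 17*n - 10) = (n - 5)*(n - 4)*(n + 4)*(n^2 - 3*n + 2) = (n - 5)*(n - 4)*(n - 2)*(n + 4)*(n - 1)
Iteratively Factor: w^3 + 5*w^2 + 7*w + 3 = (w + 3)*(w^2 + 2*w + 1) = (w + 1)*(w + 3)*(w + 1)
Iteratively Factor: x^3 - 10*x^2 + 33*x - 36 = (x - 3)*(x^2 - 7*x + 12) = (x - 3)^2*(x - 4)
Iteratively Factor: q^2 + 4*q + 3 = (q + 1)*(q + 3)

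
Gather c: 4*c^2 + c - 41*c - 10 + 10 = 4*c^2 - 40*c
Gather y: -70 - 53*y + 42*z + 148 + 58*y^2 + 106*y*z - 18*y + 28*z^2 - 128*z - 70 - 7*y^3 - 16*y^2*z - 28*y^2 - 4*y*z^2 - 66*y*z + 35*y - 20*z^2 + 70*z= -7*y^3 + y^2*(30 - 16*z) + y*(-4*z^2 + 40*z - 36) + 8*z^2 - 16*z + 8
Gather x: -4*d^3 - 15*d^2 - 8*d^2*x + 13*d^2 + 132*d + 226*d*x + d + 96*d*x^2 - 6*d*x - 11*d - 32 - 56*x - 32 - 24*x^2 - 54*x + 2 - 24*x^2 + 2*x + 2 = -4*d^3 - 2*d^2 + 122*d + x^2*(96*d - 48) + x*(-8*d^2 + 220*d - 108) - 60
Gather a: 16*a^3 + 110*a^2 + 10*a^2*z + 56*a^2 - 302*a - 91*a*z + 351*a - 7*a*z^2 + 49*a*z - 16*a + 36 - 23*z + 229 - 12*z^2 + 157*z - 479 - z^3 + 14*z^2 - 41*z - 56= 16*a^3 + a^2*(10*z + 166) + a*(-7*z^2 - 42*z + 33) - z^3 + 2*z^2 + 93*z - 270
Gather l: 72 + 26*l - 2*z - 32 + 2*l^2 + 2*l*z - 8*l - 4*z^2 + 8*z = 2*l^2 + l*(2*z + 18) - 4*z^2 + 6*z + 40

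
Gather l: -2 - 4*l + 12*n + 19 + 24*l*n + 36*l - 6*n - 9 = l*(24*n + 32) + 6*n + 8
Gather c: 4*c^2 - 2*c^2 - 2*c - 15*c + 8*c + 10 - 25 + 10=2*c^2 - 9*c - 5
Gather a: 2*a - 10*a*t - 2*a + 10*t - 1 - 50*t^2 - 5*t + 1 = -10*a*t - 50*t^2 + 5*t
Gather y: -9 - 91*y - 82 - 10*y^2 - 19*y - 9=-10*y^2 - 110*y - 100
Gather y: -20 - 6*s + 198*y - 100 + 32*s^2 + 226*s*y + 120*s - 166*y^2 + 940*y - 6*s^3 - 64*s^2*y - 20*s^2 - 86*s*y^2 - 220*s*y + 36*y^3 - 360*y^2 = -6*s^3 + 12*s^2 + 114*s + 36*y^3 + y^2*(-86*s - 526) + y*(-64*s^2 + 6*s + 1138) - 120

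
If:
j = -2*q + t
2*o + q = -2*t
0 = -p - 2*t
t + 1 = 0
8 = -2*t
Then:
No Solution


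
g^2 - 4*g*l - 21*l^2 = (g - 7*l)*(g + 3*l)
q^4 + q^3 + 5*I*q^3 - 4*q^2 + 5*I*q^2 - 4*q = q*(q + 1)*(q + I)*(q + 4*I)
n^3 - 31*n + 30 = (n - 5)*(n - 1)*(n + 6)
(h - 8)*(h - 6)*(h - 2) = h^3 - 16*h^2 + 76*h - 96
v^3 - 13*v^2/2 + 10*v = v*(v - 4)*(v - 5/2)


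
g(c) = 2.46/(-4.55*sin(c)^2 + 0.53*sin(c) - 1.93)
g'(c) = 2.46*(9.1*sin(c)*cos(c) - 0.53*cos(c))/(-4.55*sin(c)^2 + 0.53*sin(c) - 1.93)^2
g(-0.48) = -0.78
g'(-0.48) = -1.04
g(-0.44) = -0.83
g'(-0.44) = -1.10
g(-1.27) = -0.37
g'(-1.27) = -0.15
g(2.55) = -0.81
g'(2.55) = -1.00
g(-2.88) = -1.04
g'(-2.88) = 1.22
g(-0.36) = -0.92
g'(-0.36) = -1.20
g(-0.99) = -0.44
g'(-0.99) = -0.36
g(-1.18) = -0.39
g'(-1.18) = -0.21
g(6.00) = -1.01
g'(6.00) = -1.23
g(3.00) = -1.26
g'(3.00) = -0.49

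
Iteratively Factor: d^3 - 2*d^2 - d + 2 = (d - 1)*(d^2 - d - 2) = (d - 2)*(d - 1)*(d + 1)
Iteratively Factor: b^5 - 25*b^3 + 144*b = (b - 3)*(b^4 + 3*b^3 - 16*b^2 - 48*b) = (b - 3)*(b + 4)*(b^3 - b^2 - 12*b) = b*(b - 3)*(b + 4)*(b^2 - b - 12) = b*(b - 3)*(b + 3)*(b + 4)*(b - 4)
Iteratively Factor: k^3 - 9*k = (k)*(k^2 - 9) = k*(k + 3)*(k - 3)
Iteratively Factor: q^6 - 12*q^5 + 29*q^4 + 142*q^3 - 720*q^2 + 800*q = (q - 4)*(q^5 - 8*q^4 - 3*q^3 + 130*q^2 - 200*q) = (q - 4)*(q - 2)*(q^4 - 6*q^3 - 15*q^2 + 100*q) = (q - 5)*(q - 4)*(q - 2)*(q^3 - q^2 - 20*q) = (q - 5)^2*(q - 4)*(q - 2)*(q^2 + 4*q) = (q - 5)^2*(q - 4)*(q - 2)*(q + 4)*(q)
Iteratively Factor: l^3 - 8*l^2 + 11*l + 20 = (l + 1)*(l^2 - 9*l + 20) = (l - 4)*(l + 1)*(l - 5)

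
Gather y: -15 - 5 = -20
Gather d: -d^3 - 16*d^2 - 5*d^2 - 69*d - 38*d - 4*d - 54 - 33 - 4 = -d^3 - 21*d^2 - 111*d - 91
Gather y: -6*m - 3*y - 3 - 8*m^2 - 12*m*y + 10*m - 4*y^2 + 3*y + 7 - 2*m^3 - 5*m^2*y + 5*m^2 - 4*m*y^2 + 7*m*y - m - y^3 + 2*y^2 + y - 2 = -2*m^3 - 3*m^2 + 3*m - y^3 + y^2*(-4*m - 2) + y*(-5*m^2 - 5*m + 1) + 2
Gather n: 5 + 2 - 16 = -9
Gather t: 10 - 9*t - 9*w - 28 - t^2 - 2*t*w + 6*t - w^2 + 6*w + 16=-t^2 + t*(-2*w - 3) - w^2 - 3*w - 2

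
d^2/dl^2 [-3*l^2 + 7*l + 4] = -6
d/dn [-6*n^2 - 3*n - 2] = -12*n - 3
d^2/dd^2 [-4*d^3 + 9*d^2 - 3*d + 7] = 18 - 24*d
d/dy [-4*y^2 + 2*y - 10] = 2 - 8*y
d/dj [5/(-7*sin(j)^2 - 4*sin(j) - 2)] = 10*(7*sin(j) + 2)*cos(j)/(7*sin(j)^2 + 4*sin(j) + 2)^2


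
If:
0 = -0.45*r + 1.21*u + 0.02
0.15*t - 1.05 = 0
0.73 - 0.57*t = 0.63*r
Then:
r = -5.17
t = 7.00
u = -1.94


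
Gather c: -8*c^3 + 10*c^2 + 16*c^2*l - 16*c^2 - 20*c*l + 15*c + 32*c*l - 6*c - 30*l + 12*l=-8*c^3 + c^2*(16*l - 6) + c*(12*l + 9) - 18*l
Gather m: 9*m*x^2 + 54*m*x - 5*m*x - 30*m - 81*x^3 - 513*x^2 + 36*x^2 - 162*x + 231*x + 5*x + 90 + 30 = m*(9*x^2 + 49*x - 30) - 81*x^3 - 477*x^2 + 74*x + 120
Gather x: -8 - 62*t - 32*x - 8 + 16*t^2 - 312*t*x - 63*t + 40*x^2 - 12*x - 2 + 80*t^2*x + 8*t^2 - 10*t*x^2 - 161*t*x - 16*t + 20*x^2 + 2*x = 24*t^2 - 141*t + x^2*(60 - 10*t) + x*(80*t^2 - 473*t - 42) - 18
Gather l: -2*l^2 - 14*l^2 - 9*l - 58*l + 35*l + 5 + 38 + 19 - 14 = -16*l^2 - 32*l + 48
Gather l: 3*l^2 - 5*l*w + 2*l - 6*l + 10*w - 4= 3*l^2 + l*(-5*w - 4) + 10*w - 4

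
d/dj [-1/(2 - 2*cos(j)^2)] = cos(j)/sin(j)^3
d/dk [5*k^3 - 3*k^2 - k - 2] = 15*k^2 - 6*k - 1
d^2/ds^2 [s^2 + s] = 2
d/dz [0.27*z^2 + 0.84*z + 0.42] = 0.54*z + 0.84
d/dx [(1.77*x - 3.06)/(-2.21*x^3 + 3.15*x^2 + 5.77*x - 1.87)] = (7.8234*x^3 - 25.8633*x^2 + 19.278*x + 14.3463)/(4.8841*x^6 - 13.923*x^5 - 15.5809*x^4 + 44.6164*x^3 + 21.5119*x^2 - 21.5798*x + 3.4969)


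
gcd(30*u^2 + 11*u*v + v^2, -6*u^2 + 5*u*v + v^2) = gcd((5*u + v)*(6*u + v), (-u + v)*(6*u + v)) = 6*u + v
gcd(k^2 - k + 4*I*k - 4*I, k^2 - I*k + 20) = k + 4*I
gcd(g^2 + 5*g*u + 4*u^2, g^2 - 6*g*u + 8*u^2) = 1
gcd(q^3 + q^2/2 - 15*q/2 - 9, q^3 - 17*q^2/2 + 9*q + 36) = q + 3/2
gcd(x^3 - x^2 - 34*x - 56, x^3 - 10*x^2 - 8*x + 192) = x + 4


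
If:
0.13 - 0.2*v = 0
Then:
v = 0.65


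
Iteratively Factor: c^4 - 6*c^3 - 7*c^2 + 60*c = (c)*(c^3 - 6*c^2 - 7*c + 60) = c*(c - 5)*(c^2 - c - 12) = c*(c - 5)*(c + 3)*(c - 4)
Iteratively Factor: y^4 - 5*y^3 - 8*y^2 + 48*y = (y)*(y^3 - 5*y^2 - 8*y + 48) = y*(y - 4)*(y^2 - y - 12) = y*(y - 4)^2*(y + 3)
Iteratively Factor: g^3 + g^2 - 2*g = (g + 2)*(g^2 - g) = g*(g + 2)*(g - 1)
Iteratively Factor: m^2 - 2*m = (m)*(m - 2)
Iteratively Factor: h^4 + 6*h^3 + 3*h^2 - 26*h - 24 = (h + 4)*(h^3 + 2*h^2 - 5*h - 6) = (h + 1)*(h + 4)*(h^2 + h - 6) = (h - 2)*(h + 1)*(h + 4)*(h + 3)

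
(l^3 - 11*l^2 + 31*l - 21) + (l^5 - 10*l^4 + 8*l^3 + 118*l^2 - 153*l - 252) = l^5 - 10*l^4 + 9*l^3 + 107*l^2 - 122*l - 273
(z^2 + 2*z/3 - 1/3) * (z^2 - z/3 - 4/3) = z^4 + z^3/3 - 17*z^2/9 - 7*z/9 + 4/9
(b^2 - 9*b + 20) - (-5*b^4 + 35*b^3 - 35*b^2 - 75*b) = 5*b^4 - 35*b^3 + 36*b^2 + 66*b + 20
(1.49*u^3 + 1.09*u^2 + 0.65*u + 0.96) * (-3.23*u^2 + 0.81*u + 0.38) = -4.8127*u^5 - 2.3138*u^4 - 0.6504*u^3 - 2.1601*u^2 + 1.0246*u + 0.3648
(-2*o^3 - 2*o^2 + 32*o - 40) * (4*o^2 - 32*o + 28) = -8*o^5 + 56*o^4 + 136*o^3 - 1240*o^2 + 2176*o - 1120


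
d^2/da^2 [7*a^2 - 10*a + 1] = 14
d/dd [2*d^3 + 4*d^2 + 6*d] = 6*d^2 + 8*d + 6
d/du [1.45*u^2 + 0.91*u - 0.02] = 2.9*u + 0.91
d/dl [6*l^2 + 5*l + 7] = 12*l + 5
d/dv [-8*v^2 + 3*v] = 3 - 16*v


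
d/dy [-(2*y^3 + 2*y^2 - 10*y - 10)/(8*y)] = -y/2 - 1/4 - 5/(4*y^2)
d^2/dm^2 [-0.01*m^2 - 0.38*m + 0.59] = -0.0200000000000000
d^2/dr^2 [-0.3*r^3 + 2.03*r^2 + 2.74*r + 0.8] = 4.06 - 1.8*r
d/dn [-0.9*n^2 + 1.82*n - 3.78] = 1.82 - 1.8*n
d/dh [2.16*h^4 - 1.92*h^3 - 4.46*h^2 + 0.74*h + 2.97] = 8.64*h^3 - 5.76*h^2 - 8.92*h + 0.74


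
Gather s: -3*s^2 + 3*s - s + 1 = -3*s^2 + 2*s + 1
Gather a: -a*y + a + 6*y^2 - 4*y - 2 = a*(1 - y) + 6*y^2 - 4*y - 2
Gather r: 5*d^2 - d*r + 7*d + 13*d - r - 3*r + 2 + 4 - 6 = 5*d^2 + 20*d + r*(-d - 4)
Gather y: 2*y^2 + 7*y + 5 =2*y^2 + 7*y + 5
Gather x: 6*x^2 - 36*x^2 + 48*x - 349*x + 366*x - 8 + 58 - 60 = -30*x^2 + 65*x - 10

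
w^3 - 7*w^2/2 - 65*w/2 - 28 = (w - 8)*(w + 1)*(w + 7/2)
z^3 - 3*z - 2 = (z - 2)*(z + 1)^2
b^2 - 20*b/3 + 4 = (b - 6)*(b - 2/3)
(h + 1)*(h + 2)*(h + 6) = h^3 + 9*h^2 + 20*h + 12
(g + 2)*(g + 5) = g^2 + 7*g + 10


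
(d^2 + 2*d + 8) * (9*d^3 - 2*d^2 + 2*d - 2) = 9*d^5 + 16*d^4 + 70*d^3 - 14*d^2 + 12*d - 16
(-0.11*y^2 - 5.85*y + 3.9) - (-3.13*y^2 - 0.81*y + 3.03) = 3.02*y^2 - 5.04*y + 0.87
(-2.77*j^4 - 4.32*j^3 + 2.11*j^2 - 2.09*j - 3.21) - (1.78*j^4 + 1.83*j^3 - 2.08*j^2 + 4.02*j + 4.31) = -4.55*j^4 - 6.15*j^3 + 4.19*j^2 - 6.11*j - 7.52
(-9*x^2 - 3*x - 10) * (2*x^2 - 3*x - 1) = -18*x^4 + 21*x^3 - 2*x^2 + 33*x + 10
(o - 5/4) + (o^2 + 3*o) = o^2 + 4*o - 5/4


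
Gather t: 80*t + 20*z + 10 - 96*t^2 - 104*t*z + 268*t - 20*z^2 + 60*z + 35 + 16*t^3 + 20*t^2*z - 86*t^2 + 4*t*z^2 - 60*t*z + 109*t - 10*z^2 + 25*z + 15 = 16*t^3 + t^2*(20*z - 182) + t*(4*z^2 - 164*z + 457) - 30*z^2 + 105*z + 60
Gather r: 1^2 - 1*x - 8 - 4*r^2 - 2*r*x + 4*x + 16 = -4*r^2 - 2*r*x + 3*x + 9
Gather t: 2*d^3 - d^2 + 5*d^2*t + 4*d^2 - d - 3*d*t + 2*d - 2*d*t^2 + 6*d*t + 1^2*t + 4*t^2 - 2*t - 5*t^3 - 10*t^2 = 2*d^3 + 3*d^2 + d - 5*t^3 + t^2*(-2*d - 6) + t*(5*d^2 + 3*d - 1)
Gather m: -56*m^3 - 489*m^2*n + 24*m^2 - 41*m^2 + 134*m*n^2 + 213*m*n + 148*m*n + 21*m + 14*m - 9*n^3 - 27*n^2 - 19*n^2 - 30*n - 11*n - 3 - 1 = -56*m^3 + m^2*(-489*n - 17) + m*(134*n^2 + 361*n + 35) - 9*n^3 - 46*n^2 - 41*n - 4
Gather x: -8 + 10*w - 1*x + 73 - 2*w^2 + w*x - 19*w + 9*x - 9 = -2*w^2 - 9*w + x*(w + 8) + 56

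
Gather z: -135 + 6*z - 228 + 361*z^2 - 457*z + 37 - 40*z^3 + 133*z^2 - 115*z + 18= -40*z^3 + 494*z^2 - 566*z - 308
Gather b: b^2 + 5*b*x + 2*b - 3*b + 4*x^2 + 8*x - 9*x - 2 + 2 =b^2 + b*(5*x - 1) + 4*x^2 - x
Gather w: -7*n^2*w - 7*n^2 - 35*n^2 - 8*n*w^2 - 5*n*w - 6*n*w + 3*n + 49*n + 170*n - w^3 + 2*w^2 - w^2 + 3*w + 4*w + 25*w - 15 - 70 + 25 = -42*n^2 + 222*n - w^3 + w^2*(1 - 8*n) + w*(-7*n^2 - 11*n + 32) - 60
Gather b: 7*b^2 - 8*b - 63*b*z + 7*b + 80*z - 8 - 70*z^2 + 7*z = 7*b^2 + b*(-63*z - 1) - 70*z^2 + 87*z - 8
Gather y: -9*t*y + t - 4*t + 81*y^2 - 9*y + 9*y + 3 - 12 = -9*t*y - 3*t + 81*y^2 - 9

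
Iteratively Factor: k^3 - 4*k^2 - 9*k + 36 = (k - 3)*(k^2 - k - 12) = (k - 3)*(k + 3)*(k - 4)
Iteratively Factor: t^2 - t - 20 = (t - 5)*(t + 4)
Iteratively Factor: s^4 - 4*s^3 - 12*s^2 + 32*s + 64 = (s + 2)*(s^3 - 6*s^2 + 32) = (s - 4)*(s + 2)*(s^2 - 2*s - 8) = (s - 4)^2*(s + 2)*(s + 2)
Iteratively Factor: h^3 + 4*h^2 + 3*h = (h)*(h^2 + 4*h + 3) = h*(h + 1)*(h + 3)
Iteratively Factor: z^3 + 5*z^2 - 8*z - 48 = (z + 4)*(z^2 + z - 12) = (z - 3)*(z + 4)*(z + 4)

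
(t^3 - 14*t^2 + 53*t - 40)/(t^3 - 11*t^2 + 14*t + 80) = (t - 1)/(t + 2)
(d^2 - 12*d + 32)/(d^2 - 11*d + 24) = (d - 4)/(d - 3)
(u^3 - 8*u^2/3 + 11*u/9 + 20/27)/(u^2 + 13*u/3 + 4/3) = (u^2 - 3*u + 20/9)/(u + 4)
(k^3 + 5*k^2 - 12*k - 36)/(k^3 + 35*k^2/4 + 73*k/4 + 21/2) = 4*(k^2 - k - 6)/(4*k^2 + 11*k + 7)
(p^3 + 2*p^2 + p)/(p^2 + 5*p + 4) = p*(p + 1)/(p + 4)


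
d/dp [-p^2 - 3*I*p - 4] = -2*p - 3*I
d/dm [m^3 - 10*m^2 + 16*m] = 3*m^2 - 20*m + 16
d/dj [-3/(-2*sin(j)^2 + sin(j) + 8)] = 3*(1 - 4*sin(j))*cos(j)/(sin(j) + cos(2*j) + 7)^2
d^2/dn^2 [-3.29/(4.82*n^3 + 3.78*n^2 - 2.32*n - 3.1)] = ((95.1468*n + 24.8724)*(4.82*n^3 + 3.78*n^2 - 2.32*n - 3.1) - 3.29*(14.46*n^2 + 7.56*n - 2.32)*(28.92*n^2 + 15.12*n - 4.64))/(4.82*n^3 + 3.78*n^2 - 2.32*n - 3.1)^3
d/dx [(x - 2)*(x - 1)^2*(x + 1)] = 4*x^3 - 9*x^2 + 2*x + 3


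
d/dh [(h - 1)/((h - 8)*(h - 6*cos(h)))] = ((1 - h)*(h - 6*cos(h)) - (h - 8)*(h - 1)*(6*sin(h) + 1) + (h - 8)*(h - 6*cos(h)))/((h - 8)^2*(h - 6*cos(h))^2)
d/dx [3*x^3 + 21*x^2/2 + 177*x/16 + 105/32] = 9*x^2 + 21*x + 177/16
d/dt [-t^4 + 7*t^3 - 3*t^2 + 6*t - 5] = -4*t^3 + 21*t^2 - 6*t + 6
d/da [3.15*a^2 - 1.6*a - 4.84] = 6.3*a - 1.6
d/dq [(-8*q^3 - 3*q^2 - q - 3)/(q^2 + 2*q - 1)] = (-8*q^4 - 32*q^3 + 19*q^2 + 12*q + 7)/(q^4 + 4*q^3 + 2*q^2 - 4*q + 1)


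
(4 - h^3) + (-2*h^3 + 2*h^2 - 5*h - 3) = -3*h^3 + 2*h^2 - 5*h + 1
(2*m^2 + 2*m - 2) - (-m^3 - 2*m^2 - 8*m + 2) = m^3 + 4*m^2 + 10*m - 4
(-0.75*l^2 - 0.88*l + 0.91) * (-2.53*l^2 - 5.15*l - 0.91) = 1.8975*l^4 + 6.0889*l^3 + 2.9122*l^2 - 3.8857*l - 0.8281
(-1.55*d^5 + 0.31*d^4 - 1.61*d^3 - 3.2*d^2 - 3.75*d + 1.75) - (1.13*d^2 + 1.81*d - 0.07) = -1.55*d^5 + 0.31*d^4 - 1.61*d^3 - 4.33*d^2 - 5.56*d + 1.82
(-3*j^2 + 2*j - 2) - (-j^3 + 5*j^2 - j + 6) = j^3 - 8*j^2 + 3*j - 8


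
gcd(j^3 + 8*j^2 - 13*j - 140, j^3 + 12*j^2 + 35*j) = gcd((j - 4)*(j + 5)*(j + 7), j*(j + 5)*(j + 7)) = j^2 + 12*j + 35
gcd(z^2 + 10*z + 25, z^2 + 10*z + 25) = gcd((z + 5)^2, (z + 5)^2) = z^2 + 10*z + 25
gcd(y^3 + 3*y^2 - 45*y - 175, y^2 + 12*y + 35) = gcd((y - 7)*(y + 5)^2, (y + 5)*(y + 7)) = y + 5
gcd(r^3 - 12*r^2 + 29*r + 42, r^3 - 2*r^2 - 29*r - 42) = r - 7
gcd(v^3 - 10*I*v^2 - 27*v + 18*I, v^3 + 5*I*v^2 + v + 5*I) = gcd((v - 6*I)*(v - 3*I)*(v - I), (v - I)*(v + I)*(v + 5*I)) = v - I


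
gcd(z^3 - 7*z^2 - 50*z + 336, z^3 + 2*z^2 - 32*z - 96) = z - 6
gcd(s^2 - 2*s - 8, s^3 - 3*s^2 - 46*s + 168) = s - 4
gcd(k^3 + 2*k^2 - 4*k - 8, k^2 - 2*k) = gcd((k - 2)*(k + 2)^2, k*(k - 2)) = k - 2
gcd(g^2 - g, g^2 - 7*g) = g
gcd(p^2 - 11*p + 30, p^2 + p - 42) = p - 6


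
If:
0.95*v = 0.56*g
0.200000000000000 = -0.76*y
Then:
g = 1.69642857142857*v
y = -0.26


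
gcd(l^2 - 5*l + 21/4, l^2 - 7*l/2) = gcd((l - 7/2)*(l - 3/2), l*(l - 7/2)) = l - 7/2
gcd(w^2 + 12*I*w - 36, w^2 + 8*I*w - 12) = w + 6*I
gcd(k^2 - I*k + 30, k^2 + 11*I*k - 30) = k + 5*I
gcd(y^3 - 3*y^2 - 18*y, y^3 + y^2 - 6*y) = y^2 + 3*y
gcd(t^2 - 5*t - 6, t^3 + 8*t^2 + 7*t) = t + 1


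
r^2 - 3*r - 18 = (r - 6)*(r + 3)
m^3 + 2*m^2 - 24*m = m*(m - 4)*(m + 6)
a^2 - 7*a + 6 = (a - 6)*(a - 1)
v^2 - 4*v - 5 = (v - 5)*(v + 1)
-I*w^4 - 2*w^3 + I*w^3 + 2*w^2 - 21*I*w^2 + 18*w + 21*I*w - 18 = (w - 6*I)*(w + I)*(w + 3*I)*(-I*w + I)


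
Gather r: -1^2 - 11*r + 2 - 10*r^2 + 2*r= -10*r^2 - 9*r + 1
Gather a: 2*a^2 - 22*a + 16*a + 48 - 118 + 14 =2*a^2 - 6*a - 56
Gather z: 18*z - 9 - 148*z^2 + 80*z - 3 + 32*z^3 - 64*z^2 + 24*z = 32*z^3 - 212*z^2 + 122*z - 12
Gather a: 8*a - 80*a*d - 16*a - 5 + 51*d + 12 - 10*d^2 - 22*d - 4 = a*(-80*d - 8) - 10*d^2 + 29*d + 3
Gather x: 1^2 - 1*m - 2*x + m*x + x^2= -m + x^2 + x*(m - 2) + 1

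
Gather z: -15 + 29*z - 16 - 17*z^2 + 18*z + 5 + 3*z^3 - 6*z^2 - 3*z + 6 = 3*z^3 - 23*z^2 + 44*z - 20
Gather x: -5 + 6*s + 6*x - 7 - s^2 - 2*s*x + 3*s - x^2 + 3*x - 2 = -s^2 + 9*s - x^2 + x*(9 - 2*s) - 14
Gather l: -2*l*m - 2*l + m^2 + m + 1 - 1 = l*(-2*m - 2) + m^2 + m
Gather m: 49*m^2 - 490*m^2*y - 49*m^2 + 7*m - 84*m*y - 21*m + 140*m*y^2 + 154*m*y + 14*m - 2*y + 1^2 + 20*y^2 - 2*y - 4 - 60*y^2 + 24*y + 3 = -490*m^2*y + m*(140*y^2 + 70*y) - 40*y^2 + 20*y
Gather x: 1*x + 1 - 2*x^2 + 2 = -2*x^2 + x + 3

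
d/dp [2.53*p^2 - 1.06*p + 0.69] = 5.06*p - 1.06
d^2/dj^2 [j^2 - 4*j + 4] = 2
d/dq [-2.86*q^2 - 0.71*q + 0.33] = -5.72*q - 0.71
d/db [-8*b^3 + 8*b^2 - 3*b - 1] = -24*b^2 + 16*b - 3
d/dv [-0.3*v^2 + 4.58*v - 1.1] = 4.58 - 0.6*v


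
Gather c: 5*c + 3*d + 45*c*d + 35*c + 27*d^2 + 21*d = c*(45*d + 40) + 27*d^2 + 24*d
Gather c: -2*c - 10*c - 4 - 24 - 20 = -12*c - 48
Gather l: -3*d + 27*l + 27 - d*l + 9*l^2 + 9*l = -3*d + 9*l^2 + l*(36 - d) + 27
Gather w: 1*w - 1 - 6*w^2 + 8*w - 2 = -6*w^2 + 9*w - 3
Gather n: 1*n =n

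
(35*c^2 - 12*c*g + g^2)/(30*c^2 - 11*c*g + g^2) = (7*c - g)/(6*c - g)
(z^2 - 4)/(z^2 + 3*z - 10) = (z + 2)/(z + 5)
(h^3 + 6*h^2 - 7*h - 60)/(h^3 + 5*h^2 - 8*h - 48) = (h + 5)/(h + 4)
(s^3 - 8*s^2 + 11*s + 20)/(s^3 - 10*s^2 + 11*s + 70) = (s^2 - 3*s - 4)/(s^2 - 5*s - 14)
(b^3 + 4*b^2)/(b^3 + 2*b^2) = (b + 4)/(b + 2)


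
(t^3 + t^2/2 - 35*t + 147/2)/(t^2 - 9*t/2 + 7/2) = (t^2 + 4*t - 21)/(t - 1)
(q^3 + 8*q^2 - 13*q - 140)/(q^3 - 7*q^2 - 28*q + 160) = (q + 7)/(q - 8)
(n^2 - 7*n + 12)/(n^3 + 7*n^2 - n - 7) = (n^2 - 7*n + 12)/(n^3 + 7*n^2 - n - 7)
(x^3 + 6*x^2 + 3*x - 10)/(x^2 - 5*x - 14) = (x^2 + 4*x - 5)/(x - 7)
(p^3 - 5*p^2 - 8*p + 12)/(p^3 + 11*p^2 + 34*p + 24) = (p^3 - 5*p^2 - 8*p + 12)/(p^3 + 11*p^2 + 34*p + 24)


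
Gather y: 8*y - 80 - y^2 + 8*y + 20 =-y^2 + 16*y - 60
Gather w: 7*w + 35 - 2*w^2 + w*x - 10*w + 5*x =-2*w^2 + w*(x - 3) + 5*x + 35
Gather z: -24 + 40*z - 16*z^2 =-16*z^2 + 40*z - 24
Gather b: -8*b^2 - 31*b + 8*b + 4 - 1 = -8*b^2 - 23*b + 3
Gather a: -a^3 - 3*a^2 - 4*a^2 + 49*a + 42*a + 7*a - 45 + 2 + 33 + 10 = -a^3 - 7*a^2 + 98*a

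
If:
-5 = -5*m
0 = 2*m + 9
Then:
No Solution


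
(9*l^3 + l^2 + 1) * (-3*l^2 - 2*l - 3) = -27*l^5 - 21*l^4 - 29*l^3 - 6*l^2 - 2*l - 3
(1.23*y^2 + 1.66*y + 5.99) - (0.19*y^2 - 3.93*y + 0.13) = 1.04*y^2 + 5.59*y + 5.86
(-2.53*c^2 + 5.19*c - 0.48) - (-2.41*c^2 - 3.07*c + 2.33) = -0.12*c^2 + 8.26*c - 2.81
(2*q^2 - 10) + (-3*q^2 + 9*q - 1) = -q^2 + 9*q - 11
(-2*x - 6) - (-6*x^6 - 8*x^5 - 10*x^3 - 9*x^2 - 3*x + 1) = 6*x^6 + 8*x^5 + 10*x^3 + 9*x^2 + x - 7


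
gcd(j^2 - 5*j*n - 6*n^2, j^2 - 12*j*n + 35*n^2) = 1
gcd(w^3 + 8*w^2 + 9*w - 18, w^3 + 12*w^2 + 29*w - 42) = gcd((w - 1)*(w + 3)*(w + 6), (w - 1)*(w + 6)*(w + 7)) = w^2 + 5*w - 6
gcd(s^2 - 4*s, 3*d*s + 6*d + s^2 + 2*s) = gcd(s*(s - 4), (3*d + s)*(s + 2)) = 1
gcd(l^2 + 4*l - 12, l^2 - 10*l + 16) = l - 2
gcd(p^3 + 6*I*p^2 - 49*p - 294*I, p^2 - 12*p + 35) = p - 7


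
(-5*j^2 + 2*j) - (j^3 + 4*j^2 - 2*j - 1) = -j^3 - 9*j^2 + 4*j + 1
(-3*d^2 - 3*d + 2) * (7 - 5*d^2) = 15*d^4 + 15*d^3 - 31*d^2 - 21*d + 14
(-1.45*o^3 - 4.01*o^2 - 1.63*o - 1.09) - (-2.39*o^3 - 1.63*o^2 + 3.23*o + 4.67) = 0.94*o^3 - 2.38*o^2 - 4.86*o - 5.76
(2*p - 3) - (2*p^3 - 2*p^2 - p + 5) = -2*p^3 + 2*p^2 + 3*p - 8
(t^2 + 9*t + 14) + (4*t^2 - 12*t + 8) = 5*t^2 - 3*t + 22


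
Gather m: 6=6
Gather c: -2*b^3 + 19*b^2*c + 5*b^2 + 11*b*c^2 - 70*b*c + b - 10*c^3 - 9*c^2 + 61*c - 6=-2*b^3 + 5*b^2 + b - 10*c^3 + c^2*(11*b - 9) + c*(19*b^2 - 70*b + 61) - 6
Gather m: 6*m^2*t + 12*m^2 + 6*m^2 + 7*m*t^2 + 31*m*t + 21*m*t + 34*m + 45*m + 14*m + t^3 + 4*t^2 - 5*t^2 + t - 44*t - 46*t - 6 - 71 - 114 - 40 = m^2*(6*t + 18) + m*(7*t^2 + 52*t + 93) + t^3 - t^2 - 89*t - 231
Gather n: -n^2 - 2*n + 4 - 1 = -n^2 - 2*n + 3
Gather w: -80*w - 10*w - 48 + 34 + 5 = -90*w - 9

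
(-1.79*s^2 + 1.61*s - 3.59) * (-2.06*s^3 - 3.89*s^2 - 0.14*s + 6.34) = 3.6874*s^5 + 3.6465*s^4 + 1.3831*s^3 + 2.3911*s^2 + 10.71*s - 22.7606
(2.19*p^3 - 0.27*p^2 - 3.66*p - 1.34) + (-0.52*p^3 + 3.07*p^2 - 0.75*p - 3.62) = 1.67*p^3 + 2.8*p^2 - 4.41*p - 4.96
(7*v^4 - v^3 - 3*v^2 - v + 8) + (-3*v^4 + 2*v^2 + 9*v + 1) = 4*v^4 - v^3 - v^2 + 8*v + 9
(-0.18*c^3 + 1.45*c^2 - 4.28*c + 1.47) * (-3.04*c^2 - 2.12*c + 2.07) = 0.5472*c^5 - 4.0264*c^4 + 9.5646*c^3 + 7.6063*c^2 - 11.976*c + 3.0429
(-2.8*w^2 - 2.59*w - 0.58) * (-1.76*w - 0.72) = 4.928*w^3 + 6.5744*w^2 + 2.8856*w + 0.4176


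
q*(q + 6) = q^2 + 6*q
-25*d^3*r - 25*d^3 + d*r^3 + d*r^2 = (-5*d + r)*(5*d + r)*(d*r + d)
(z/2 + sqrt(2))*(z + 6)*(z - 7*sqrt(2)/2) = z^3/2 - 3*sqrt(2)*z^2/4 + 3*z^2 - 7*z - 9*sqrt(2)*z/2 - 42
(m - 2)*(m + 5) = m^2 + 3*m - 10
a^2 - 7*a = a*(a - 7)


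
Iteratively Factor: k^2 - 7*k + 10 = (k - 2)*(k - 5)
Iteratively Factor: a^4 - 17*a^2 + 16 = (a + 4)*(a^3 - 4*a^2 - a + 4) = (a - 4)*(a + 4)*(a^2 - 1) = (a - 4)*(a - 1)*(a + 4)*(a + 1)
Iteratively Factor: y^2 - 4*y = (y)*(y - 4)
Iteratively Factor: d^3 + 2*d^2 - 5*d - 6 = (d + 3)*(d^2 - d - 2) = (d + 1)*(d + 3)*(d - 2)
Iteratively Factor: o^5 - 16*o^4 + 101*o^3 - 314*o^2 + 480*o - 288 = (o - 4)*(o^4 - 12*o^3 + 53*o^2 - 102*o + 72) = (o - 4)*(o - 2)*(o^3 - 10*o^2 + 33*o - 36) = (o - 4)*(o - 3)*(o - 2)*(o^2 - 7*o + 12) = (o - 4)^2*(o - 3)*(o - 2)*(o - 3)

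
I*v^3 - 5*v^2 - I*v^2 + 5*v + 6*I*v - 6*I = (v - I)*(v + 6*I)*(I*v - I)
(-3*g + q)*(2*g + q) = -6*g^2 - g*q + q^2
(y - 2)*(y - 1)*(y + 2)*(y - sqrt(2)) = y^4 - sqrt(2)*y^3 - y^3 - 4*y^2 + sqrt(2)*y^2 + 4*y + 4*sqrt(2)*y - 4*sqrt(2)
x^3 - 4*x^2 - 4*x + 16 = (x - 4)*(x - 2)*(x + 2)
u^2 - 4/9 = (u - 2/3)*(u + 2/3)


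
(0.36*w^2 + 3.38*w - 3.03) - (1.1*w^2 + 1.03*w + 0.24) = -0.74*w^2 + 2.35*w - 3.27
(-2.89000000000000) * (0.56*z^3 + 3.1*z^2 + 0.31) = -1.6184*z^3 - 8.959*z^2 - 0.8959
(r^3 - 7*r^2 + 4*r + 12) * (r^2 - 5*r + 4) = r^5 - 12*r^4 + 43*r^3 - 36*r^2 - 44*r + 48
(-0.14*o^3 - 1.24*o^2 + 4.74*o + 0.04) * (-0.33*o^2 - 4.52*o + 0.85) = 0.0462*o^5 + 1.042*o^4 + 3.9216*o^3 - 22.492*o^2 + 3.8482*o + 0.034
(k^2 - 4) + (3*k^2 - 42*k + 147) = 4*k^2 - 42*k + 143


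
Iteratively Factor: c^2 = (c)*(c)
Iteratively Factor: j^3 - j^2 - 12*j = (j - 4)*(j^2 + 3*j) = j*(j - 4)*(j + 3)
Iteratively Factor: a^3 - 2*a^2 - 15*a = (a)*(a^2 - 2*a - 15) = a*(a - 5)*(a + 3)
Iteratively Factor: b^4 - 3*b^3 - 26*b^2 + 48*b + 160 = (b + 2)*(b^3 - 5*b^2 - 16*b + 80) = (b - 4)*(b + 2)*(b^2 - b - 20) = (b - 4)*(b + 2)*(b + 4)*(b - 5)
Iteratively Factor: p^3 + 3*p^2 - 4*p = (p + 4)*(p^2 - p) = p*(p + 4)*(p - 1)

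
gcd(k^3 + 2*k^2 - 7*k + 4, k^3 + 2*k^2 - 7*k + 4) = k^3 + 2*k^2 - 7*k + 4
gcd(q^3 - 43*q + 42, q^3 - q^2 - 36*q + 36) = q^2 - 7*q + 6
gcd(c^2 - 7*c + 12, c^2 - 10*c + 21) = c - 3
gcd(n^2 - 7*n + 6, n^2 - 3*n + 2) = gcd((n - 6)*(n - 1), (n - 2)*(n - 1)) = n - 1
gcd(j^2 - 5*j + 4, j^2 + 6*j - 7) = j - 1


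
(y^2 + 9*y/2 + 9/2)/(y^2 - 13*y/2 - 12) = (y + 3)/(y - 8)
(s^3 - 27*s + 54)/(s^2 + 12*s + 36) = (s^2 - 6*s + 9)/(s + 6)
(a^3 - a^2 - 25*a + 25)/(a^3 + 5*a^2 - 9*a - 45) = (a^2 - 6*a + 5)/(a^2 - 9)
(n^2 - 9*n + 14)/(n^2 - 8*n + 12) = (n - 7)/(n - 6)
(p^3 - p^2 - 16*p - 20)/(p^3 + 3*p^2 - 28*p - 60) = (p + 2)/(p + 6)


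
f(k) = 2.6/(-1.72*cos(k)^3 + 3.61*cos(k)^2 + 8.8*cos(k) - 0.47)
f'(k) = 2.6*(-5.16*sin(k)*cos(k)^2 + 7.22*sin(k)*cos(k) + 8.8*sin(k))/(-1.72*cos(k)^3 + 3.61*cos(k)^2 + 8.8*cos(k) - 0.47)^2 = (-13.416*cos(k)^2 + 18.772*cos(k) + 22.88)*sin(k)/(1.72*cos(k)^3 - 3.61*cos(k)^2 - 8.8*cos(k) + 0.47)^2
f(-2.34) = -0.61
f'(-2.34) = -0.13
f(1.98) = -0.79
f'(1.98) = 1.13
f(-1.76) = -1.31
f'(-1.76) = -4.70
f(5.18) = 0.64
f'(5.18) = -1.54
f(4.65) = -2.59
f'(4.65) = -21.43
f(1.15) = 0.72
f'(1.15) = 1.98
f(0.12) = 0.26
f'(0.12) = 0.03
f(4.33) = -0.82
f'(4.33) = -1.30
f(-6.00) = 0.27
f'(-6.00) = 0.08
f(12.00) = 0.31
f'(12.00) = -0.22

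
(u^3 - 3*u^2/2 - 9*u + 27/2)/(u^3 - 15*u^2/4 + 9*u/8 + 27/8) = 4*(u + 3)/(4*u + 3)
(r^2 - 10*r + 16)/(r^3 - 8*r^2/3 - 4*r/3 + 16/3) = 3*(r - 8)/(3*r^2 - 2*r - 8)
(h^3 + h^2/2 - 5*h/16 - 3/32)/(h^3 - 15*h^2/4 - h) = (h^2 + h/4 - 3/8)/(h*(h - 4))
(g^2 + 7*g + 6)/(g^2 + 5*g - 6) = (g + 1)/(g - 1)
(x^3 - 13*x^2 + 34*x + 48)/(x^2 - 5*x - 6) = x - 8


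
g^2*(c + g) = c*g^2 + g^3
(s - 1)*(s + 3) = s^2 + 2*s - 3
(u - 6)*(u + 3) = u^2 - 3*u - 18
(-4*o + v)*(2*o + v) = -8*o^2 - 2*o*v + v^2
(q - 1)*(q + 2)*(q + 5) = q^3 + 6*q^2 + 3*q - 10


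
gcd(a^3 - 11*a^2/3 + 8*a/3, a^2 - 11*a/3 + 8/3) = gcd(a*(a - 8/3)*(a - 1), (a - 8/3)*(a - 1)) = a^2 - 11*a/3 + 8/3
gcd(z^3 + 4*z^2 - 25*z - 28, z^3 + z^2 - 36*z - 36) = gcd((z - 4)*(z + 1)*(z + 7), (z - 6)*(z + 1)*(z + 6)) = z + 1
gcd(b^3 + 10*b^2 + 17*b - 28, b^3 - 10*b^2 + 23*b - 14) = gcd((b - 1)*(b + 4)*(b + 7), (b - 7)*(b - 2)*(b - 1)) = b - 1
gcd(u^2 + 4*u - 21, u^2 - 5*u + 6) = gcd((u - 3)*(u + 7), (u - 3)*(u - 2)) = u - 3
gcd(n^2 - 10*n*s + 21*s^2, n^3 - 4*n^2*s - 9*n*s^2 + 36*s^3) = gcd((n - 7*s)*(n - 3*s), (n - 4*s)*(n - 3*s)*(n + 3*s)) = -n + 3*s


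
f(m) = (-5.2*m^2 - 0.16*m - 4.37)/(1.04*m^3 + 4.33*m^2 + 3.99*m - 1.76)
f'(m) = (-10.4*m - 0.16)/(1.04*m^3 + 4.33*m^2 + 3.99*m - 1.76) + (-5.2*m^2 - 0.16*m - 4.37)*(-3.12*m^2 - 8.66*m - 3.99)/(1.04*m^3 + 4.33*m^2 + 3.99*m - 1.76)^2 = (5.408*m^4 + 0.332799999999999*m^3 - 6.4208*m^2 + 56.1482*m + 17.7179)/(1.0816*m^6 + 9.0064*m^5 + 27.0481*m^4 + 30.8926*m^3 + 0.678500000000001*m^2 - 14.0448*m + 3.0976)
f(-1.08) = 4.41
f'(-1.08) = -8.02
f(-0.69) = 2.41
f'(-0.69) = -2.94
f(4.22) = -0.57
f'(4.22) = 0.06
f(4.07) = -0.58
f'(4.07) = 0.07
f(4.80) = -0.54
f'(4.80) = 0.06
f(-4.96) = 3.14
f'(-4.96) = 1.60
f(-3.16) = 14.13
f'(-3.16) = 19.57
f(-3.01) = 17.58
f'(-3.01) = 26.77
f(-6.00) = 2.02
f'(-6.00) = 0.72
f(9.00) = -0.37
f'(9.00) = 0.03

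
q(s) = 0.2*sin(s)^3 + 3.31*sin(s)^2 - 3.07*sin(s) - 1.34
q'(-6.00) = -1.13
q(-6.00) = -1.94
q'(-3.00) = 3.95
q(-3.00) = -0.84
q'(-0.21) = -4.33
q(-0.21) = -0.56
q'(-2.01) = 3.64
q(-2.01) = 4.00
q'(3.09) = 2.72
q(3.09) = -1.49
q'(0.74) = 1.23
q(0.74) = -1.84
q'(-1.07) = -4.04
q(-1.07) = 3.76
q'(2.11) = -1.57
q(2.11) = -1.41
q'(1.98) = -1.40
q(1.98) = -1.22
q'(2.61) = -0.38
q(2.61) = -2.02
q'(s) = 0.6*sin(s)^2*cos(s) + 6.62*sin(s)*cos(s) - 3.07*cos(s)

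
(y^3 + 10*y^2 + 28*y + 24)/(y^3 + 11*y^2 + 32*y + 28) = (y + 6)/(y + 7)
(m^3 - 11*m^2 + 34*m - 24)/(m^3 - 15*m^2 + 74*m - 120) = (m - 1)/(m - 5)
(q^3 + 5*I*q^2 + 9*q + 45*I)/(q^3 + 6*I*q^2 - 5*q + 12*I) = (q^2 + 2*I*q + 15)/(q^2 + 3*I*q + 4)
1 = 1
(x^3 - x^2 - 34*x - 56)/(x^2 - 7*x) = x + 6 + 8/x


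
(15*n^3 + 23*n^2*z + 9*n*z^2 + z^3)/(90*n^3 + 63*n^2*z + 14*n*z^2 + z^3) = (n + z)/(6*n + z)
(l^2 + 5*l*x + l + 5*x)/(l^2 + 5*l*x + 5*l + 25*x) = (l + 1)/(l + 5)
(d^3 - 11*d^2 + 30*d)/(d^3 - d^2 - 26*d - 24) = d*(d - 5)/(d^2 + 5*d + 4)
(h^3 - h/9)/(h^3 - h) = (h^2 - 1/9)/(h^2 - 1)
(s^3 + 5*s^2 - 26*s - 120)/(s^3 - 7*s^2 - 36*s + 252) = (s^2 - s - 20)/(s^2 - 13*s + 42)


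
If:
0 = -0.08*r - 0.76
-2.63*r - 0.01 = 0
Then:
No Solution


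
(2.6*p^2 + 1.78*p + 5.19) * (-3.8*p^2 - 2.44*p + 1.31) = -9.88*p^4 - 13.108*p^3 - 20.6592*p^2 - 10.3318*p + 6.7989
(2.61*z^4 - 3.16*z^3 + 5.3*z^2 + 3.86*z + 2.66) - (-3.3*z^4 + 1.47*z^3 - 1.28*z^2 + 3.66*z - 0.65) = 5.91*z^4 - 4.63*z^3 + 6.58*z^2 + 0.2*z + 3.31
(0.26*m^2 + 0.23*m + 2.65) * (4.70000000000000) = 1.222*m^2 + 1.081*m + 12.455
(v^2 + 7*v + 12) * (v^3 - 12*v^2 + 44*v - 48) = v^5 - 5*v^4 - 28*v^3 + 116*v^2 + 192*v - 576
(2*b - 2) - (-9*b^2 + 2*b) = 9*b^2 - 2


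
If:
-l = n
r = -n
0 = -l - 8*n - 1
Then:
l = 1/7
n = -1/7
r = 1/7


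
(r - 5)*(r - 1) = r^2 - 6*r + 5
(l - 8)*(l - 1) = l^2 - 9*l + 8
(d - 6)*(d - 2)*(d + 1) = d^3 - 7*d^2 + 4*d + 12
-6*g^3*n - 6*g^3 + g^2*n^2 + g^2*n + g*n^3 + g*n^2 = (-2*g + n)*(3*g + n)*(g*n + g)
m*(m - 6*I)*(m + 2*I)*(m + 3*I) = m^4 - I*m^3 + 24*m^2 + 36*I*m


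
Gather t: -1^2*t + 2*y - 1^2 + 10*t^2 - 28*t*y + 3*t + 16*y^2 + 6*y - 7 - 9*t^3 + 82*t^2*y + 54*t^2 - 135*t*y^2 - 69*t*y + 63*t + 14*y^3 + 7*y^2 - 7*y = -9*t^3 + t^2*(82*y + 64) + t*(-135*y^2 - 97*y + 65) + 14*y^3 + 23*y^2 + y - 8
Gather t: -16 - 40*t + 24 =8 - 40*t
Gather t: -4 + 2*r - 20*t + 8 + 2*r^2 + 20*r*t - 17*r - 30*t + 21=2*r^2 - 15*r + t*(20*r - 50) + 25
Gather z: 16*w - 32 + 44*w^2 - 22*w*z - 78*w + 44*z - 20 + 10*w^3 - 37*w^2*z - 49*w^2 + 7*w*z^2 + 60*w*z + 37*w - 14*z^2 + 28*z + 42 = 10*w^3 - 5*w^2 - 25*w + z^2*(7*w - 14) + z*(-37*w^2 + 38*w + 72) - 10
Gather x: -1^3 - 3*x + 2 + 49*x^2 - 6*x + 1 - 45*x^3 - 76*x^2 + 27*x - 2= -45*x^3 - 27*x^2 + 18*x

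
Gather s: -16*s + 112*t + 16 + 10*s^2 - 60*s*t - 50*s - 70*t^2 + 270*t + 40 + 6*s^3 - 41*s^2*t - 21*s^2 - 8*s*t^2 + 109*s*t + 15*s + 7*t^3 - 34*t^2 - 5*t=6*s^3 + s^2*(-41*t - 11) + s*(-8*t^2 + 49*t - 51) + 7*t^3 - 104*t^2 + 377*t + 56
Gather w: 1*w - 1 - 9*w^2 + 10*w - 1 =-9*w^2 + 11*w - 2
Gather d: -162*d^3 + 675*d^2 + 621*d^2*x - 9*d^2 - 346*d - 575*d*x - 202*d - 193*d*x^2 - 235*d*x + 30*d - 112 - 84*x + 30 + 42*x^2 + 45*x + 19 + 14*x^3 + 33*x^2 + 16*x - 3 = -162*d^3 + d^2*(621*x + 666) + d*(-193*x^2 - 810*x - 518) + 14*x^3 + 75*x^2 - 23*x - 66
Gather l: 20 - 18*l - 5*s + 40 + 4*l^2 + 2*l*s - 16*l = 4*l^2 + l*(2*s - 34) - 5*s + 60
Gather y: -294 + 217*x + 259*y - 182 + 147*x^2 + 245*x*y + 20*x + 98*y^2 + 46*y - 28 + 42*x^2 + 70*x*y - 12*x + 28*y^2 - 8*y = 189*x^2 + 225*x + 126*y^2 + y*(315*x + 297) - 504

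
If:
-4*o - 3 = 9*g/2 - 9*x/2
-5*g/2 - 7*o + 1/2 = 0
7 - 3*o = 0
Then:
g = -19/3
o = 7/3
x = -97/27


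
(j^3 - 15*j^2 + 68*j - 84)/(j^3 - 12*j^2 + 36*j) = (j^2 - 9*j + 14)/(j*(j - 6))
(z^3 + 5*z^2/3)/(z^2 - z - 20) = z^2*(z + 5/3)/(z^2 - z - 20)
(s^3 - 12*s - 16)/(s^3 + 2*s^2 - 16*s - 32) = (s + 2)/(s + 4)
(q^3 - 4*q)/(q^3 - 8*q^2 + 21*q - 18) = q*(q + 2)/(q^2 - 6*q + 9)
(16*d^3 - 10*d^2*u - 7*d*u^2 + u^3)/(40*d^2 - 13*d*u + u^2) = (-2*d^2 + d*u + u^2)/(-5*d + u)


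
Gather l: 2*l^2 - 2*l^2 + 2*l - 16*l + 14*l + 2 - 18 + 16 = 0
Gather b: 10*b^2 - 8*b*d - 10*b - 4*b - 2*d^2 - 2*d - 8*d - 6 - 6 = 10*b^2 + b*(-8*d - 14) - 2*d^2 - 10*d - 12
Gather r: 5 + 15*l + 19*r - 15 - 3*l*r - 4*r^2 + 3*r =15*l - 4*r^2 + r*(22 - 3*l) - 10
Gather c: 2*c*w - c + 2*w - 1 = c*(2*w - 1) + 2*w - 1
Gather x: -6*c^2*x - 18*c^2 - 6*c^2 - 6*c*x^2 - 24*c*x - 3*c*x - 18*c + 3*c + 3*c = -24*c^2 - 6*c*x^2 - 12*c + x*(-6*c^2 - 27*c)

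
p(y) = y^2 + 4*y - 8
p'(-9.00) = -14.00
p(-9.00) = 37.00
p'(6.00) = 16.00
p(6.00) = 52.00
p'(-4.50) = -5.00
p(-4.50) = -5.75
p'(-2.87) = -1.74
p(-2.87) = -11.24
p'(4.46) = 12.92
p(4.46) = 29.73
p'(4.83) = 13.66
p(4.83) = 34.65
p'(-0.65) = 2.70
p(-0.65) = -10.18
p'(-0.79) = 2.42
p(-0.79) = -10.54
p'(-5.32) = -6.64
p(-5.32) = -0.98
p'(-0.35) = 3.30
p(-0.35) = -9.28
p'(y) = 2*y + 4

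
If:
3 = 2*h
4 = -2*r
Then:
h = 3/2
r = -2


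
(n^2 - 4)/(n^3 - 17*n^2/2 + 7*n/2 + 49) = 2*(n - 2)/(2*n^2 - 21*n + 49)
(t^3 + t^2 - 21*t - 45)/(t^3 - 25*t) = (t^2 + 6*t + 9)/(t*(t + 5))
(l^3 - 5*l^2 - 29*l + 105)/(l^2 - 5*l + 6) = (l^2 - 2*l - 35)/(l - 2)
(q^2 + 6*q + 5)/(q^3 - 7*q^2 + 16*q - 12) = (q^2 + 6*q + 5)/(q^3 - 7*q^2 + 16*q - 12)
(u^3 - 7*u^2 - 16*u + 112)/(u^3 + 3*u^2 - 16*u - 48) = (u - 7)/(u + 3)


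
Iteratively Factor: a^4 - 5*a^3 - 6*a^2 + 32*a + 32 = (a - 4)*(a^3 - a^2 - 10*a - 8) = (a - 4)*(a + 2)*(a^2 - 3*a - 4) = (a - 4)^2*(a + 2)*(a + 1)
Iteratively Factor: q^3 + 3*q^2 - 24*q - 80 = (q - 5)*(q^2 + 8*q + 16) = (q - 5)*(q + 4)*(q + 4)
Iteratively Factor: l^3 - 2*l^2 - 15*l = (l + 3)*(l^2 - 5*l) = l*(l + 3)*(l - 5)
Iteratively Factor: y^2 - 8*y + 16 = (y - 4)*(y - 4)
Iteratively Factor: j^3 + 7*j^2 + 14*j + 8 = (j + 4)*(j^2 + 3*j + 2) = (j + 1)*(j + 4)*(j + 2)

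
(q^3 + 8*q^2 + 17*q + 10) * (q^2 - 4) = q^5 + 8*q^4 + 13*q^3 - 22*q^2 - 68*q - 40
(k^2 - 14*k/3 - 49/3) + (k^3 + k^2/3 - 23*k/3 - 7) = k^3 + 4*k^2/3 - 37*k/3 - 70/3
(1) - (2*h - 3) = 4 - 2*h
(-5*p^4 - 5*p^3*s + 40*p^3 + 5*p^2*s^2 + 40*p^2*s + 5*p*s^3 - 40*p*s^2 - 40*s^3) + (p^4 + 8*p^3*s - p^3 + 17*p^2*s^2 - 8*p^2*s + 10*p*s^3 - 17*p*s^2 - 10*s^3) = -4*p^4 + 3*p^3*s + 39*p^3 + 22*p^2*s^2 + 32*p^2*s + 15*p*s^3 - 57*p*s^2 - 50*s^3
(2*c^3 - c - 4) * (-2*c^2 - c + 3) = -4*c^5 - 2*c^4 + 8*c^3 + 9*c^2 + c - 12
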